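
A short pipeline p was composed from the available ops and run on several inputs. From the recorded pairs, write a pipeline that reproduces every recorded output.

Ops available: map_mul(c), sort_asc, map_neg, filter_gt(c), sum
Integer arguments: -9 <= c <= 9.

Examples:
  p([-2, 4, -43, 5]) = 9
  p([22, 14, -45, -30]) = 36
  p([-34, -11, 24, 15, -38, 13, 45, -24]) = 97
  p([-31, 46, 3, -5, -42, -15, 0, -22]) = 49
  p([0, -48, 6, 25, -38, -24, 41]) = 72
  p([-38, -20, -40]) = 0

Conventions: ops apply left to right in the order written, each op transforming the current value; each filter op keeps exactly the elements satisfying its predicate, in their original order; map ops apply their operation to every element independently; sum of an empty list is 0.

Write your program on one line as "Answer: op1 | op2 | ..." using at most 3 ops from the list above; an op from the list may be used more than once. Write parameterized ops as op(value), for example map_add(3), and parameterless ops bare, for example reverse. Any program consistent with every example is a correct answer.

filter_gt(-1) | sum

Check, running the answer program on each example:
  [-2, 4, -43, 5] -> [4, 5] -> 9
  [22, 14, -45, -30] -> [22, 14] -> 36
  [-34, -11, 24, 15, -38, 13, 45, -24] -> [24, 15, 13, 45] -> 97
  [-31, 46, 3, -5, -42, -15, 0, -22] -> [46, 3, 0] -> 49
  [0, -48, 6, 25, -38, -24, 41] -> [0, 6, 25, 41] -> 72
  [-38, -20, -40] -> [] -> 0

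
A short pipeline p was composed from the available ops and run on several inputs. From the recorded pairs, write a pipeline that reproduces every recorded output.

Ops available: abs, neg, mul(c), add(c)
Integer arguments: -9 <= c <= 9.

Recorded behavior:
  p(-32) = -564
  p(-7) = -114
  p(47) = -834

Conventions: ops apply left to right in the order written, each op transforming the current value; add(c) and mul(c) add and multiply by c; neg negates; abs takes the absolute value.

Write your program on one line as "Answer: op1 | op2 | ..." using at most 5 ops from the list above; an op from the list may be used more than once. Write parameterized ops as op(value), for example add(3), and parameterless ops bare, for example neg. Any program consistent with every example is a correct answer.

abs | mul(2) | mul(-9) | add(5) | add(7)

Check, running the answer program on each example:
  -32 -> 32 -> 64 -> -576 -> -571 -> -564
  -7 -> 7 -> 14 -> -126 -> -121 -> -114
  47 -> 47 -> 94 -> -846 -> -841 -> -834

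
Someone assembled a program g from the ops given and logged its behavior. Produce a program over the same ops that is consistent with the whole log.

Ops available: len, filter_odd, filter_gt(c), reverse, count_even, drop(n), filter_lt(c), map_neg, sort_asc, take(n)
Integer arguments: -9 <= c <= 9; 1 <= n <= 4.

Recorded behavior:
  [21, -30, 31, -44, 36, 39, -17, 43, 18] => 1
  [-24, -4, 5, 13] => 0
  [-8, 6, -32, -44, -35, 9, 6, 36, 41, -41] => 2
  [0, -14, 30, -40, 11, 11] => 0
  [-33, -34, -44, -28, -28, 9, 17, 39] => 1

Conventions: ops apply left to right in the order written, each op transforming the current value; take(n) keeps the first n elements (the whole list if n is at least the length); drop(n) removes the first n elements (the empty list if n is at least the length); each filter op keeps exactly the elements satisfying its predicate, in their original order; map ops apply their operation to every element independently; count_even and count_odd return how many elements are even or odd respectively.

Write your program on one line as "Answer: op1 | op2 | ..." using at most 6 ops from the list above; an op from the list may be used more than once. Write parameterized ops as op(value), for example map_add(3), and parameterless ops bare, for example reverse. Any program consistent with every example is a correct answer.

filter_lt(-7) | sort_asc | map_neg | filter_odd | len

Check, running the answer program on each example:
  [21, -30, 31, -44, 36, 39, -17, 43, 18] -> [-30, -44, -17] -> [-44, -30, -17] -> [44, 30, 17] -> [17] -> 1
  [-24, -4, 5, 13] -> [-24] -> [-24] -> [24] -> [] -> 0
  [-8, 6, -32, -44, -35, 9, 6, 36, 41, -41] -> [-8, -32, -44, -35, -41] -> [-44, -41, -35, -32, -8] -> [44, 41, 35, 32, 8] -> [41, 35] -> 2
  [0, -14, 30, -40, 11, 11] -> [-14, -40] -> [-40, -14] -> [40, 14] -> [] -> 0
  [-33, -34, -44, -28, -28, 9, 17, 39] -> [-33, -34, -44, -28, -28] -> [-44, -34, -33, -28, -28] -> [44, 34, 33, 28, 28] -> [33] -> 1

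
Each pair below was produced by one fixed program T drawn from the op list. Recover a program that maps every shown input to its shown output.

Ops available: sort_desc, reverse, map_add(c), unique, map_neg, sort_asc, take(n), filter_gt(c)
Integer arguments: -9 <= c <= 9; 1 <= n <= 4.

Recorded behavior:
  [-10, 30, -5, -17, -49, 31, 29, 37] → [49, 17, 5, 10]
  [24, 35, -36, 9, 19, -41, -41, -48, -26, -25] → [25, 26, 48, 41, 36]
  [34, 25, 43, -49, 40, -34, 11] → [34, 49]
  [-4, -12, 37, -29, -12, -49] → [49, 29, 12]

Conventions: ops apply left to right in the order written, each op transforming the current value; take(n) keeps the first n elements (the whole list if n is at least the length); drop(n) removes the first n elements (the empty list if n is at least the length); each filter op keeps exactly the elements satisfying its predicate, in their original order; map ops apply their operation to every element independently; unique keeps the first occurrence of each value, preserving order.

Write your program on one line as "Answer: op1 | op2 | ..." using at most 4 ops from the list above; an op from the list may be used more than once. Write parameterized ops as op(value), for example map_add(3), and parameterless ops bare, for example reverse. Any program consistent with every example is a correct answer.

unique | map_neg | filter_gt(4) | reverse

Check, running the answer program on each example:
  [-10, 30, -5, -17, -49, 31, 29, 37] -> [-10, 30, -5, -17, -49, 31, 29, 37] -> [10, -30, 5, 17, 49, -31, -29, -37] -> [10, 5, 17, 49] -> [49, 17, 5, 10]
  [24, 35, -36, 9, 19, -41, -41, -48, -26, -25] -> [24, 35, -36, 9, 19, -41, -48, -26, -25] -> [-24, -35, 36, -9, -19, 41, 48, 26, 25] -> [36, 41, 48, 26, 25] -> [25, 26, 48, 41, 36]
  [34, 25, 43, -49, 40, -34, 11] -> [34, 25, 43, -49, 40, -34, 11] -> [-34, -25, -43, 49, -40, 34, -11] -> [49, 34] -> [34, 49]
  [-4, -12, 37, -29, -12, -49] -> [-4, -12, 37, -29, -49] -> [4, 12, -37, 29, 49] -> [12, 29, 49] -> [49, 29, 12]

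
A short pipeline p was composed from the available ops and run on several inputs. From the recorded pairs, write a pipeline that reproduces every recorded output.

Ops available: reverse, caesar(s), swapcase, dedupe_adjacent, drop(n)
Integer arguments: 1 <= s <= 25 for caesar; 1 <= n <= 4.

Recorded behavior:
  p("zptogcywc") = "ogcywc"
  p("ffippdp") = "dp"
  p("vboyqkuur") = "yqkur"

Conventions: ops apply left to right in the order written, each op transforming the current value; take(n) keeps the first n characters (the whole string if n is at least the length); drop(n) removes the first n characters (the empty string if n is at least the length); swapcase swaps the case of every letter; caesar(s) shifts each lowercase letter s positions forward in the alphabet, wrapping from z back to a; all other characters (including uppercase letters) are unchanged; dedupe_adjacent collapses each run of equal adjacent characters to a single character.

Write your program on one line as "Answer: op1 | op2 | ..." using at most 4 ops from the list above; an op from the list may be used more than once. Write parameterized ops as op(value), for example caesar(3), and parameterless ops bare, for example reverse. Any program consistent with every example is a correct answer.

dedupe_adjacent | drop(1) | drop(2)

Check, running the answer program on each example:
  "zptogcywc" -> "zptogcywc" -> "ptogcywc" -> "ogcywc"
  "ffippdp" -> "fipdp" -> "ipdp" -> "dp"
  "vboyqkuur" -> "vboyqkur" -> "boyqkur" -> "yqkur"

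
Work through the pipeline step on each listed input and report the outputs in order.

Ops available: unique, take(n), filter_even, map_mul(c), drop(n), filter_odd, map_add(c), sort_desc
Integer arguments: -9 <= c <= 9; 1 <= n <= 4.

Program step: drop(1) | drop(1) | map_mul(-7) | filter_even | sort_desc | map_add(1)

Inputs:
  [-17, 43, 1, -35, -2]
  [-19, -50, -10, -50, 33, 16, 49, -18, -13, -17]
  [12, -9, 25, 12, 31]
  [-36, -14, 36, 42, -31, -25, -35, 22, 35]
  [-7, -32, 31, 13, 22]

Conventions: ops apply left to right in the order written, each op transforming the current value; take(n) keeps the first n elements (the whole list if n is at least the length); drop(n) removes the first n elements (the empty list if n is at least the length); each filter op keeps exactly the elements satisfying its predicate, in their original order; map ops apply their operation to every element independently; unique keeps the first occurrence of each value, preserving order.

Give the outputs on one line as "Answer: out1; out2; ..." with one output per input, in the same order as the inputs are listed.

Execution, op by op:
  [-17, 43, 1, -35, -2] -> [43, 1, -35, -2] -> [1, -35, -2] -> [-7, 245, 14] -> [14] -> [14] -> [15]
  [-19, -50, -10, -50, 33, 16, 49, -18, -13, -17] -> [-50, -10, -50, 33, 16, 49, -18, -13, -17] -> [-10, -50, 33, 16, 49, -18, -13, -17] -> [70, 350, -231, -112, -343, 126, 91, 119] -> [70, 350, -112, 126] -> [350, 126, 70, -112] -> [351, 127, 71, -111]
  [12, -9, 25, 12, 31] -> [-9, 25, 12, 31] -> [25, 12, 31] -> [-175, -84, -217] -> [-84] -> [-84] -> [-83]
  [-36, -14, 36, 42, -31, -25, -35, 22, 35] -> [-14, 36, 42, -31, -25, -35, 22, 35] -> [36, 42, -31, -25, -35, 22, 35] -> [-252, -294, 217, 175, 245, -154, -245] -> [-252, -294, -154] -> [-154, -252, -294] -> [-153, -251, -293]
  [-7, -32, 31, 13, 22] -> [-32, 31, 13, 22] -> [31, 13, 22] -> [-217, -91, -154] -> [-154] -> [-154] -> [-153]

[15]; [351, 127, 71, -111]; [-83]; [-153, -251, -293]; [-153]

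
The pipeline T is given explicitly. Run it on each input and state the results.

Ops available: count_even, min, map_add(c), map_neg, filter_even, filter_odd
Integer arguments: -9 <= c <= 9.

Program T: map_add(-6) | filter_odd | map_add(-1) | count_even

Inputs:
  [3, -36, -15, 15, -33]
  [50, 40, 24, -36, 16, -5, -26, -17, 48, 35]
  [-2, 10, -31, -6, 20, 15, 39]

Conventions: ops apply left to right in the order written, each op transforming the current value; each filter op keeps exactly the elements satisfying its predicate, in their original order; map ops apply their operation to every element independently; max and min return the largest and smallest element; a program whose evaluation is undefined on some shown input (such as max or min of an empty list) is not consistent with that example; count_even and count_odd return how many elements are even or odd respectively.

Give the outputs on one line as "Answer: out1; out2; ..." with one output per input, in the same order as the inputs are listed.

Execution, op by op:
  [3, -36, -15, 15, -33] -> [-3, -42, -21, 9, -39] -> [-3, -21, 9, -39] -> [-4, -22, 8, -40] -> 4
  [50, 40, 24, -36, 16, -5, -26, -17, 48, 35] -> [44, 34, 18, -42, 10, -11, -32, -23, 42, 29] -> [-11, -23, 29] -> [-12, -24, 28] -> 3
  [-2, 10, -31, -6, 20, 15, 39] -> [-8, 4, -37, -12, 14, 9, 33] -> [-37, 9, 33] -> [-38, 8, 32] -> 3

4; 3; 3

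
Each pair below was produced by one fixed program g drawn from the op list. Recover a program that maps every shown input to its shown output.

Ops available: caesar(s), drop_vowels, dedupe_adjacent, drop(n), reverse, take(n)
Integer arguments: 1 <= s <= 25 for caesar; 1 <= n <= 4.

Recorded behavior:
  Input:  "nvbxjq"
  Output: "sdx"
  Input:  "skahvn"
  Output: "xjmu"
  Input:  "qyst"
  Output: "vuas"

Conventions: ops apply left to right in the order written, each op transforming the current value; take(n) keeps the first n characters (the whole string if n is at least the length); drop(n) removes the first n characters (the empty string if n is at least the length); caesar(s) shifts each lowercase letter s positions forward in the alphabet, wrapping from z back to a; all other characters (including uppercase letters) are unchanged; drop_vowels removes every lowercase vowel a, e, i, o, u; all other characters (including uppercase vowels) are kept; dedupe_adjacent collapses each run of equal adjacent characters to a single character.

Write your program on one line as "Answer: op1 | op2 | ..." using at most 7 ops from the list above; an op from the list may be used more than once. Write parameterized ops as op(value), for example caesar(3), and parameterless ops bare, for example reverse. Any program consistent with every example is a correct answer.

drop_vowels | caesar(6) | caesar(11) | drop_vowels | reverse | caesar(11)

Check, running the answer program on each example:
  "nvbxjq" -> "nvbxjq" -> "tbhdpw" -> "emsoah" -> "msh" -> "hsm" -> "sdx"
  "skahvn" -> "skhvn" -> "yqnbt" -> "jbyme" -> "jbym" -> "mybj" -> "xjmu"
  "qyst" -> "qyst" -> "weyz" -> "hpjk" -> "hpjk" -> "kjph" -> "vuas"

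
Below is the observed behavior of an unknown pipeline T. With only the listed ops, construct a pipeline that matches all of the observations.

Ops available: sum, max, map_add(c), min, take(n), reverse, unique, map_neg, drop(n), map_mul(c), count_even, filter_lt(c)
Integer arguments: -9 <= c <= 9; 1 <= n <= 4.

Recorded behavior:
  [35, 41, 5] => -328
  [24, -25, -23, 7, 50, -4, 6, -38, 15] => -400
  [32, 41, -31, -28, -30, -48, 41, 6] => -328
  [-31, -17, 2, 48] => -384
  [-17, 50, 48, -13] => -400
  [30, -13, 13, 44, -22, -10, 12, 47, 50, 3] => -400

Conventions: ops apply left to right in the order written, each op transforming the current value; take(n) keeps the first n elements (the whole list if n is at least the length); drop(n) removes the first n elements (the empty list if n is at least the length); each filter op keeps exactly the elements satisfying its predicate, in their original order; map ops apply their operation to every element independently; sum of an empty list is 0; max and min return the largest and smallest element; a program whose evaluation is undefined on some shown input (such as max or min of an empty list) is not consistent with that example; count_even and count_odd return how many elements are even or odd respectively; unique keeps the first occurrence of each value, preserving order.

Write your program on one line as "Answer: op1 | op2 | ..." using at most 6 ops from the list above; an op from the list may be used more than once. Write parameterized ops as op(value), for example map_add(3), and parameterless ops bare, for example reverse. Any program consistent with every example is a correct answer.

map_mul(8) | map_neg | filter_lt(5) | unique | min

Check, running the answer program on each example:
  [35, 41, 5] -> [280, 328, 40] -> [-280, -328, -40] -> [-280, -328, -40] -> [-280, -328, -40] -> -328
  [24, -25, -23, 7, 50, -4, 6, -38, 15] -> [192, -200, -184, 56, 400, -32, 48, -304, 120] -> [-192, 200, 184, -56, -400, 32, -48, 304, -120] -> [-192, -56, -400, -48, -120] -> [-192, -56, -400, -48, -120] -> -400
  [32, 41, -31, -28, -30, -48, 41, 6] -> [256, 328, -248, -224, -240, -384, 328, 48] -> [-256, -328, 248, 224, 240, 384, -328, -48] -> [-256, -328, -328, -48] -> [-256, -328, -48] -> -328
  [-31, -17, 2, 48] -> [-248, -136, 16, 384] -> [248, 136, -16, -384] -> [-16, -384] -> [-16, -384] -> -384
  [-17, 50, 48, -13] -> [-136, 400, 384, -104] -> [136, -400, -384, 104] -> [-400, -384] -> [-400, -384] -> -400
  [30, -13, 13, 44, -22, -10, 12, 47, 50, 3] -> [240, -104, 104, 352, -176, -80, 96, 376, 400, 24] -> [-240, 104, -104, -352, 176, 80, -96, -376, -400, -24] -> [-240, -104, -352, -96, -376, -400, -24] -> [-240, -104, -352, -96, -376, -400, -24] -> -400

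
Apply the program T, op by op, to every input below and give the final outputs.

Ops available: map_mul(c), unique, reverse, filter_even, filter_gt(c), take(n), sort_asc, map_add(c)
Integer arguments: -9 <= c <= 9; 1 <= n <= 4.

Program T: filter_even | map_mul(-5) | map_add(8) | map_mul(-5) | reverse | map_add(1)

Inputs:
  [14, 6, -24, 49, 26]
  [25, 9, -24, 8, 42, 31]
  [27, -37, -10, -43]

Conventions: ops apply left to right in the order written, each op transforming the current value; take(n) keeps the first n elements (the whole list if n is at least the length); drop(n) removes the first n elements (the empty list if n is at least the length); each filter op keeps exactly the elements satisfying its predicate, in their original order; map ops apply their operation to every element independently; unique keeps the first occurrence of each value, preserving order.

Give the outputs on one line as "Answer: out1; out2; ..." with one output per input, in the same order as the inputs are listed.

[611, -639, 111, 311]; [1011, 161, -639]; [-289]

Execution, op by op:
  [14, 6, -24, 49, 26] -> [14, 6, -24, 26] -> [-70, -30, 120, -130] -> [-62, -22, 128, -122] -> [310, 110, -640, 610] -> [610, -640, 110, 310] -> [611, -639, 111, 311]
  [25, 9, -24, 8, 42, 31] -> [-24, 8, 42] -> [120, -40, -210] -> [128, -32, -202] -> [-640, 160, 1010] -> [1010, 160, -640] -> [1011, 161, -639]
  [27, -37, -10, -43] -> [-10] -> [50] -> [58] -> [-290] -> [-290] -> [-289]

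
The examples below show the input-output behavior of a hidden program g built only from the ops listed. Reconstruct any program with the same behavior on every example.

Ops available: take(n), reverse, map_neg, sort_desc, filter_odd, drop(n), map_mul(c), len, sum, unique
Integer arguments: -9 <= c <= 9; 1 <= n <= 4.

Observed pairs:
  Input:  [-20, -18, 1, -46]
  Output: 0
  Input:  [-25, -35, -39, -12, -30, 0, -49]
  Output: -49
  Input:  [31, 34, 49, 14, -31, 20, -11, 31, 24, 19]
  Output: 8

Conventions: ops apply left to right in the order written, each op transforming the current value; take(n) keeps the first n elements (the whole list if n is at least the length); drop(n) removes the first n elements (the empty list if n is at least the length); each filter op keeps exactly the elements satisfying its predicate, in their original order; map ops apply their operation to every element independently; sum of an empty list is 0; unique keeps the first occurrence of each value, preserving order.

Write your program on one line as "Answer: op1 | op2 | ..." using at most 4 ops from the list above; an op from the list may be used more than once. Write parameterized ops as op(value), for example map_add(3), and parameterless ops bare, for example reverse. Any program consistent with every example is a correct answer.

drop(4) | filter_odd | sum

Check, running the answer program on each example:
  [-20, -18, 1, -46] -> [] -> [] -> 0
  [-25, -35, -39, -12, -30, 0, -49] -> [-30, 0, -49] -> [-49] -> -49
  [31, 34, 49, 14, -31, 20, -11, 31, 24, 19] -> [-31, 20, -11, 31, 24, 19] -> [-31, -11, 31, 19] -> 8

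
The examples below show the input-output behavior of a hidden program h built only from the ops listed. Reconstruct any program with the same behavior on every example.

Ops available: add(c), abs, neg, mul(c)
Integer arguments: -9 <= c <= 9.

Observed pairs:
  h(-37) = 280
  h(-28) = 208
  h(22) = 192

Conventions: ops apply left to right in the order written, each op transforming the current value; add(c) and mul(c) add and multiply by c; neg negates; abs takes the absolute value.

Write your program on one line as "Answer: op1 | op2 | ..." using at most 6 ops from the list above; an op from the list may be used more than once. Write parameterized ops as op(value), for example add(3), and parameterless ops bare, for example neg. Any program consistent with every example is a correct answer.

neg | add(-2) | neg | mul(-8) | neg | abs

Check, running the answer program on each example:
  -37 -> 37 -> 35 -> -35 -> 280 -> -280 -> 280
  -28 -> 28 -> 26 -> -26 -> 208 -> -208 -> 208
  22 -> -22 -> -24 -> 24 -> -192 -> 192 -> 192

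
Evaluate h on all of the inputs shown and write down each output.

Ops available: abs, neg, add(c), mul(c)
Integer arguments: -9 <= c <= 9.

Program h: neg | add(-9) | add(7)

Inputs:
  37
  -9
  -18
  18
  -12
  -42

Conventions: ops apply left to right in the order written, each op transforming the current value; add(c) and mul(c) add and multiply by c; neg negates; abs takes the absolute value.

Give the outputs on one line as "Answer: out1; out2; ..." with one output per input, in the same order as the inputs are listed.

-39; 7; 16; -20; 10; 40

Execution, op by op:
  37 -> -37 -> -46 -> -39
  -9 -> 9 -> 0 -> 7
  -18 -> 18 -> 9 -> 16
  18 -> -18 -> -27 -> -20
  -12 -> 12 -> 3 -> 10
  -42 -> 42 -> 33 -> 40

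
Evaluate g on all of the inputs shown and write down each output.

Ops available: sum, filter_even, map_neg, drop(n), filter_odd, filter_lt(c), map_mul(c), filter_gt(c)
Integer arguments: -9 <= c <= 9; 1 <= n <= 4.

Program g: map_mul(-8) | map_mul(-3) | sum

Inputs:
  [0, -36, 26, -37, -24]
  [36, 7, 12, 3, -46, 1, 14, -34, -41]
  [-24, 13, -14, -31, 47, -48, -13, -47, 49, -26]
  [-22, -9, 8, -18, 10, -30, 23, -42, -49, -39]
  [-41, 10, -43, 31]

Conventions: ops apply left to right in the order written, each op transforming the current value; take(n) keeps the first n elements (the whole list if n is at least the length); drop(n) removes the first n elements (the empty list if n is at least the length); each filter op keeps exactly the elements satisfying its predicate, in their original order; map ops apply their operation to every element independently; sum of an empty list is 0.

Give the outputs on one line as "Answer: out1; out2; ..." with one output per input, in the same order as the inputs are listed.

-1704; -1152; -2256; -4032; -1032

Execution, op by op:
  [0, -36, 26, -37, -24] -> [0, 288, -208, 296, 192] -> [0, -864, 624, -888, -576] -> -1704
  [36, 7, 12, 3, -46, 1, 14, -34, -41] -> [-288, -56, -96, -24, 368, -8, -112, 272, 328] -> [864, 168, 288, 72, -1104, 24, 336, -816, -984] -> -1152
  [-24, 13, -14, -31, 47, -48, -13, -47, 49, -26] -> [192, -104, 112, 248, -376, 384, 104, 376, -392, 208] -> [-576, 312, -336, -744, 1128, -1152, -312, -1128, 1176, -624] -> -2256
  [-22, -9, 8, -18, 10, -30, 23, -42, -49, -39] -> [176, 72, -64, 144, -80, 240, -184, 336, 392, 312] -> [-528, -216, 192, -432, 240, -720, 552, -1008, -1176, -936] -> -4032
  [-41, 10, -43, 31] -> [328, -80, 344, -248] -> [-984, 240, -1032, 744] -> -1032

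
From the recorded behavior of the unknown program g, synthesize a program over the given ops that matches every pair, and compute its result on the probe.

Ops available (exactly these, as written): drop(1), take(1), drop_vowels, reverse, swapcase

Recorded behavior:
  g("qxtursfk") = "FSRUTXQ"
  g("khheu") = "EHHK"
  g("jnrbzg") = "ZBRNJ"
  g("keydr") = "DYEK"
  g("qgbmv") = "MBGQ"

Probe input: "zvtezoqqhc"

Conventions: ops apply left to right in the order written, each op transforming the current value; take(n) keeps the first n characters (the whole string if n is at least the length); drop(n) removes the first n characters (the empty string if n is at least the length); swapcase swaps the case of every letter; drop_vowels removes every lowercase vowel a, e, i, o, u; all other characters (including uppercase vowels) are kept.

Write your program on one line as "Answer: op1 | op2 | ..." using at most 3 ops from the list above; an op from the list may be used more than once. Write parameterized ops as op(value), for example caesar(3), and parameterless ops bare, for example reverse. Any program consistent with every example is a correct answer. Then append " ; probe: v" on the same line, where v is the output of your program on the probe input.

reverse | swapcase | drop(1) ; probe: "HQQOZETVZ"

Check, running the answer program on each example:
  "qxtursfk" -> "kfsrutxq" -> "KFSRUTXQ" -> "FSRUTXQ"
  "khheu" -> "uehhk" -> "UEHHK" -> "EHHK"
  "jnrbzg" -> "gzbrnj" -> "GZBRNJ" -> "ZBRNJ"
  "keydr" -> "rdyek" -> "RDYEK" -> "DYEK"
  "qgbmv" -> "vmbgq" -> "VMBGQ" -> "MBGQ"
  probe: "zvtezoqqhc" -> "chqqozetvz" -> "CHQQOZETVZ" -> "HQQOZETVZ"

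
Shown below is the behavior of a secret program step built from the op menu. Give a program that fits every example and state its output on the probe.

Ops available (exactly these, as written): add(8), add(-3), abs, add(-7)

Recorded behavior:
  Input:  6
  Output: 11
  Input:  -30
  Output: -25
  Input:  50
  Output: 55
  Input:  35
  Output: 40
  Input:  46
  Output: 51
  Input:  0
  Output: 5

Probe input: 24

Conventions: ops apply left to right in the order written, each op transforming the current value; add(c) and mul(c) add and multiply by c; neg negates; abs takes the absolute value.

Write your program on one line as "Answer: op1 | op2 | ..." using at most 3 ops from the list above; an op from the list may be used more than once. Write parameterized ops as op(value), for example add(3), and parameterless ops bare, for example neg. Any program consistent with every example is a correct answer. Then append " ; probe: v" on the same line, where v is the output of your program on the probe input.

add(8) | add(-3) ; probe: 29

Check, running the answer program on each example:
  6 -> 14 -> 11
  -30 -> -22 -> -25
  50 -> 58 -> 55
  35 -> 43 -> 40
  46 -> 54 -> 51
  0 -> 8 -> 5
  probe: 24 -> 32 -> 29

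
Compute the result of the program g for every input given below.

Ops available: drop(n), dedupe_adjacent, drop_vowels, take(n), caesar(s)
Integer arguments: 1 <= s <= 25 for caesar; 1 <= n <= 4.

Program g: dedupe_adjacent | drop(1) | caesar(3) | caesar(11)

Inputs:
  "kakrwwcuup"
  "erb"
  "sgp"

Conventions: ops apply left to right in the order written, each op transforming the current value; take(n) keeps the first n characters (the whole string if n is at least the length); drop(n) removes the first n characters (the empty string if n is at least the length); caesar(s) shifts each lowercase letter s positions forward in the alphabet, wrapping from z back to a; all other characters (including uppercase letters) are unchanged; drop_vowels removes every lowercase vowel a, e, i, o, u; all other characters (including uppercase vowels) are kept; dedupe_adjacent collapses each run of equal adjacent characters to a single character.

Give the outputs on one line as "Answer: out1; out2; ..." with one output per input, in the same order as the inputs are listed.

"oyfkqid"; "fp"; "ud"

Execution, op by op:
  "kakrwwcuup" -> "kakrwcup" -> "akrwcup" -> "dnuzfxs" -> "oyfkqid"
  "erb" -> "erb" -> "rb" -> "ue" -> "fp"
  "sgp" -> "sgp" -> "gp" -> "js" -> "ud"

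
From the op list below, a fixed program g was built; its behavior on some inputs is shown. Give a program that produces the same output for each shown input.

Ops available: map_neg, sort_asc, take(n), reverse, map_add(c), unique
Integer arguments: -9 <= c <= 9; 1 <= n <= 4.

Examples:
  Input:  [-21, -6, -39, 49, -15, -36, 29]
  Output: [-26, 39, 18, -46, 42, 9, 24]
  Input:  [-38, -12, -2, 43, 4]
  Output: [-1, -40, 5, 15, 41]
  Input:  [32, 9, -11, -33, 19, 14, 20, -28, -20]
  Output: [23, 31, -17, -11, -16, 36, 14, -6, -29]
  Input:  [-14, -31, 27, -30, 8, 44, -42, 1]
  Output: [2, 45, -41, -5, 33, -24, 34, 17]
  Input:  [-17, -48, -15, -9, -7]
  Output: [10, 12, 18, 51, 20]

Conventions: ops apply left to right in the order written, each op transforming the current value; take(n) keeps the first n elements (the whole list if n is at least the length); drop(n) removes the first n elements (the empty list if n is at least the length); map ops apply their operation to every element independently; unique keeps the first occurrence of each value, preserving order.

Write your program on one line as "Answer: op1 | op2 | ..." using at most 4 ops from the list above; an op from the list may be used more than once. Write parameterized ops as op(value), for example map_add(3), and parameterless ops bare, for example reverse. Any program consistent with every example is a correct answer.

map_add(-9) | reverse | map_add(6) | map_neg

Check, running the answer program on each example:
  [-21, -6, -39, 49, -15, -36, 29] -> [-30, -15, -48, 40, -24, -45, 20] -> [20, -45, -24, 40, -48, -15, -30] -> [26, -39, -18, 46, -42, -9, -24] -> [-26, 39, 18, -46, 42, 9, 24]
  [-38, -12, -2, 43, 4] -> [-47, -21, -11, 34, -5] -> [-5, 34, -11, -21, -47] -> [1, 40, -5, -15, -41] -> [-1, -40, 5, 15, 41]
  [32, 9, -11, -33, 19, 14, 20, -28, -20] -> [23, 0, -20, -42, 10, 5, 11, -37, -29] -> [-29, -37, 11, 5, 10, -42, -20, 0, 23] -> [-23, -31, 17, 11, 16, -36, -14, 6, 29] -> [23, 31, -17, -11, -16, 36, 14, -6, -29]
  [-14, -31, 27, -30, 8, 44, -42, 1] -> [-23, -40, 18, -39, -1, 35, -51, -8] -> [-8, -51, 35, -1, -39, 18, -40, -23] -> [-2, -45, 41, 5, -33, 24, -34, -17] -> [2, 45, -41, -5, 33, -24, 34, 17]
  [-17, -48, -15, -9, -7] -> [-26, -57, -24, -18, -16] -> [-16, -18, -24, -57, -26] -> [-10, -12, -18, -51, -20] -> [10, 12, 18, 51, 20]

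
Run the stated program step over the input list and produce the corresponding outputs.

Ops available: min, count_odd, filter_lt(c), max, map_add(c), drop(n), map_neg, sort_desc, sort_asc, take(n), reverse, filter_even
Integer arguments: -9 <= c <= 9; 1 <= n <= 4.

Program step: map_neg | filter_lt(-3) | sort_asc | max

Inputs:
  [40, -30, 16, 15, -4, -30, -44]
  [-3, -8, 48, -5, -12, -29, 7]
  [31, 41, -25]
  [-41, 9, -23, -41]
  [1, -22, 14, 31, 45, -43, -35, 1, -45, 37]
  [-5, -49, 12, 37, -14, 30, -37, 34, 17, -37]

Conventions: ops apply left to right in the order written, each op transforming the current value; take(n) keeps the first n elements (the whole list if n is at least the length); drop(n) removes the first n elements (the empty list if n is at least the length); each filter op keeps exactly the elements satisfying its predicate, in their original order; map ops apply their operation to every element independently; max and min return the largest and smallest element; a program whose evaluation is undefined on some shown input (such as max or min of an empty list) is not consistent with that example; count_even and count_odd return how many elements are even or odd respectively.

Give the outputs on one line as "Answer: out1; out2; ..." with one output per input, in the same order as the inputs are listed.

Execution, op by op:
  [40, -30, 16, 15, -4, -30, -44] -> [-40, 30, -16, -15, 4, 30, 44] -> [-40, -16, -15] -> [-40, -16, -15] -> -15
  [-3, -8, 48, -5, -12, -29, 7] -> [3, 8, -48, 5, 12, 29, -7] -> [-48, -7] -> [-48, -7] -> -7
  [31, 41, -25] -> [-31, -41, 25] -> [-31, -41] -> [-41, -31] -> -31
  [-41, 9, -23, -41] -> [41, -9, 23, 41] -> [-9] -> [-9] -> -9
  [1, -22, 14, 31, 45, -43, -35, 1, -45, 37] -> [-1, 22, -14, -31, -45, 43, 35, -1, 45, -37] -> [-14, -31, -45, -37] -> [-45, -37, -31, -14] -> -14
  [-5, -49, 12, 37, -14, 30, -37, 34, 17, -37] -> [5, 49, -12, -37, 14, -30, 37, -34, -17, 37] -> [-12, -37, -30, -34, -17] -> [-37, -34, -30, -17, -12] -> -12

-15; -7; -31; -9; -14; -12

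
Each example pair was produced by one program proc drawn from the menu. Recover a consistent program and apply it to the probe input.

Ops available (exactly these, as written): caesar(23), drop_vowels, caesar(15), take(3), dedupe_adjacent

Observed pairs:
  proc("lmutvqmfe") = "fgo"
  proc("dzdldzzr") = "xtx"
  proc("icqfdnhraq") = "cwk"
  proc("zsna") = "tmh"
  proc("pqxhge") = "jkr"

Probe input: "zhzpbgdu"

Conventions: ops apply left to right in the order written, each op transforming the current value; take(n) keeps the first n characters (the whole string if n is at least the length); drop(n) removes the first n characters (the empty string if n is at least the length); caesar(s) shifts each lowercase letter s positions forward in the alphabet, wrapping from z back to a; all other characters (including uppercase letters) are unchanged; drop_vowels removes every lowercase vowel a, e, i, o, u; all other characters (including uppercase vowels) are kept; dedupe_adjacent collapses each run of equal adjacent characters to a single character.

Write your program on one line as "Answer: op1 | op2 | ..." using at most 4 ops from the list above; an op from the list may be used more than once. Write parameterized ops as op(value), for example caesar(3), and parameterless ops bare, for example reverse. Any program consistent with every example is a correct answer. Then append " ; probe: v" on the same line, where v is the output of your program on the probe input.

take(3) | caesar(23) | caesar(23) ; probe: "tbt"

Check, running the answer program on each example:
  "lmutvqmfe" -> "lmu" -> "ijr" -> "fgo"
  "dzdldzzr" -> "dzd" -> "awa" -> "xtx"
  "icqfdnhraq" -> "icq" -> "fzn" -> "cwk"
  "zsna" -> "zsn" -> "wpk" -> "tmh"
  "pqxhge" -> "pqx" -> "mnu" -> "jkr"
  probe: "zhzpbgdu" -> "zhz" -> "wew" -> "tbt"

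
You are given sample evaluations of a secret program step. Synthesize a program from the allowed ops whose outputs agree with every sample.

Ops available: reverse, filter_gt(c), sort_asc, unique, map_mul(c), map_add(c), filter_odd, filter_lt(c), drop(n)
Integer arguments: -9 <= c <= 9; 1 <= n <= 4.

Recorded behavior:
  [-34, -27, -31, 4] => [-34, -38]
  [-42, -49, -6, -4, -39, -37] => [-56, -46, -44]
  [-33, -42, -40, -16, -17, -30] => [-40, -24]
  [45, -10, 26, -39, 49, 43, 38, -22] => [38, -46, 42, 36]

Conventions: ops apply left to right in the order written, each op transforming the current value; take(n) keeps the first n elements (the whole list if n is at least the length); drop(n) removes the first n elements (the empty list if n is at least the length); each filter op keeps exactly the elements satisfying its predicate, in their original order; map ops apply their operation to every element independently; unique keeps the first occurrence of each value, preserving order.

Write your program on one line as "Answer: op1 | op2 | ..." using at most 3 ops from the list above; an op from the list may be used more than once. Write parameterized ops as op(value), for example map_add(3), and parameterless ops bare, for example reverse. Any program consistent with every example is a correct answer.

filter_odd | map_add(-7)

Check, running the answer program on each example:
  [-34, -27, -31, 4] -> [-27, -31] -> [-34, -38]
  [-42, -49, -6, -4, -39, -37] -> [-49, -39, -37] -> [-56, -46, -44]
  [-33, -42, -40, -16, -17, -30] -> [-33, -17] -> [-40, -24]
  [45, -10, 26, -39, 49, 43, 38, -22] -> [45, -39, 49, 43] -> [38, -46, 42, 36]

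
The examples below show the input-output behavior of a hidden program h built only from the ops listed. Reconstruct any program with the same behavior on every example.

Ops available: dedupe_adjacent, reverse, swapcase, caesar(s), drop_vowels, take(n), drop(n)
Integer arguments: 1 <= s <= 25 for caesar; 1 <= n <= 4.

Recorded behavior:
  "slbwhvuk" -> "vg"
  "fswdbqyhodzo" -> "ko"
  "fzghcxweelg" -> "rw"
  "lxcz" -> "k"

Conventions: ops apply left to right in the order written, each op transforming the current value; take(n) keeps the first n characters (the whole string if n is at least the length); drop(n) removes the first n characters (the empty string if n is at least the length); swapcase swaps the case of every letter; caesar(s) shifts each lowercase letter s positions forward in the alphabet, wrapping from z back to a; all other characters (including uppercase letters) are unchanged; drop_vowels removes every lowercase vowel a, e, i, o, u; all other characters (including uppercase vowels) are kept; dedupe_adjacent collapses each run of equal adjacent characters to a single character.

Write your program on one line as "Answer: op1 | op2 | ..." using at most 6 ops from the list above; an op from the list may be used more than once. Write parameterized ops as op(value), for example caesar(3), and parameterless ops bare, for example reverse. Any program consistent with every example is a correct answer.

dedupe_adjacent | drop(3) | drop_vowels | reverse | caesar(11) | take(2)

Check, running the answer program on each example:
  "slbwhvuk" -> "slbwhvuk" -> "whvuk" -> "whvk" -> "kvhw" -> "vgsh" -> "vg"
  "fswdbqyhodzo" -> "fswdbqyhodzo" -> "dbqyhodzo" -> "dbqyhdz" -> "zdhyqbd" -> "kosjbmo" -> "ko"
  "fzghcxweelg" -> "fzghcxwelg" -> "hcxwelg" -> "hcxwlg" -> "glwxch" -> "rwhins" -> "rw"
  "lxcz" -> "lxcz" -> "z" -> "z" -> "z" -> "k" -> "k"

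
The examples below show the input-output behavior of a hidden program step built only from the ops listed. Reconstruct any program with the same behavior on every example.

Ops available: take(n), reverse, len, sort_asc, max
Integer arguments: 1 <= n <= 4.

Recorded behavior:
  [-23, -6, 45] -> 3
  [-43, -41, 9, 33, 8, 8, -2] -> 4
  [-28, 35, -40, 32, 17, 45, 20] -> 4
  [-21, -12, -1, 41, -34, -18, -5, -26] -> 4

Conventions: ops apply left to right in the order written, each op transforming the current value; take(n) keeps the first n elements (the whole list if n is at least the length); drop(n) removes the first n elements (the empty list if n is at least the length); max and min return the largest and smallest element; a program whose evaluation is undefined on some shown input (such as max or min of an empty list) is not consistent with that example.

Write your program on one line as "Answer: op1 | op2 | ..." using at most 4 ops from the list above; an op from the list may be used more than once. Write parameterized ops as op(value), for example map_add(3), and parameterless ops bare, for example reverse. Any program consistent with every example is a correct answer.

sort_asc | take(4) | len

Check, running the answer program on each example:
  [-23, -6, 45] -> [-23, -6, 45] -> [-23, -6, 45] -> 3
  [-43, -41, 9, 33, 8, 8, -2] -> [-43, -41, -2, 8, 8, 9, 33] -> [-43, -41, -2, 8] -> 4
  [-28, 35, -40, 32, 17, 45, 20] -> [-40, -28, 17, 20, 32, 35, 45] -> [-40, -28, 17, 20] -> 4
  [-21, -12, -1, 41, -34, -18, -5, -26] -> [-34, -26, -21, -18, -12, -5, -1, 41] -> [-34, -26, -21, -18] -> 4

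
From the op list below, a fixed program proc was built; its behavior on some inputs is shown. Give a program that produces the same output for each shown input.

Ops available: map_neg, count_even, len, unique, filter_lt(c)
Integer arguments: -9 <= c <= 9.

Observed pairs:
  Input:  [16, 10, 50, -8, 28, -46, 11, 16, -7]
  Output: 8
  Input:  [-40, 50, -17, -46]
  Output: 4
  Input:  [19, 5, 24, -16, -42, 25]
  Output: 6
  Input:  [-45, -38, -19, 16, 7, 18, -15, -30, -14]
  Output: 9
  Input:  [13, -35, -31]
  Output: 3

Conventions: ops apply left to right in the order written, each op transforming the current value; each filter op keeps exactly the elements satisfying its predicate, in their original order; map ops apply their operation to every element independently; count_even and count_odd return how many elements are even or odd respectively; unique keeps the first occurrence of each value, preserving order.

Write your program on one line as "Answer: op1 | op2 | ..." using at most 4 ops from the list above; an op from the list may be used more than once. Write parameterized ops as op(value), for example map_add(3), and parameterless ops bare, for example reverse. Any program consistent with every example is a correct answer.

unique | map_neg | len

Check, running the answer program on each example:
  [16, 10, 50, -8, 28, -46, 11, 16, -7] -> [16, 10, 50, -8, 28, -46, 11, -7] -> [-16, -10, -50, 8, -28, 46, -11, 7] -> 8
  [-40, 50, -17, -46] -> [-40, 50, -17, -46] -> [40, -50, 17, 46] -> 4
  [19, 5, 24, -16, -42, 25] -> [19, 5, 24, -16, -42, 25] -> [-19, -5, -24, 16, 42, -25] -> 6
  [-45, -38, -19, 16, 7, 18, -15, -30, -14] -> [-45, -38, -19, 16, 7, 18, -15, -30, -14] -> [45, 38, 19, -16, -7, -18, 15, 30, 14] -> 9
  [13, -35, -31] -> [13, -35, -31] -> [-13, 35, 31] -> 3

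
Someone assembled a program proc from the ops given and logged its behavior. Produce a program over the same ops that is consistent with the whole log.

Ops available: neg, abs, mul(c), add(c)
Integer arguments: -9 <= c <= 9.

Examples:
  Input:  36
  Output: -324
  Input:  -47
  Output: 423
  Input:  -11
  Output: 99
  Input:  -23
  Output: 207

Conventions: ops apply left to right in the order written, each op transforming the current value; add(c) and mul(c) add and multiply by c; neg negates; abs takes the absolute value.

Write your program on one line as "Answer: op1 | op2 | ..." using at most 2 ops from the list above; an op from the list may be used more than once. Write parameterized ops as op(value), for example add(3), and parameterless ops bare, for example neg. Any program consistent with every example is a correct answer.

neg | mul(9)

Check, running the answer program on each example:
  36 -> -36 -> -324
  -47 -> 47 -> 423
  -11 -> 11 -> 99
  -23 -> 23 -> 207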